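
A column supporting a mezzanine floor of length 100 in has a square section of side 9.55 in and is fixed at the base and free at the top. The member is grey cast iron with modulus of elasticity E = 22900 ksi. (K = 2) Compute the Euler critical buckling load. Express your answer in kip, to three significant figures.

I = a⁴/12 = 9.55⁴/12 = 693.2 in⁴
Effective length L_e = K·L = 2 × 100 = 200.0 in
P_cr = π²EI / L_e² = π² × 22900×10³ × 693.2 / 200.0² = 3.917×10^6 lb

P_cr ≈ 3920 kip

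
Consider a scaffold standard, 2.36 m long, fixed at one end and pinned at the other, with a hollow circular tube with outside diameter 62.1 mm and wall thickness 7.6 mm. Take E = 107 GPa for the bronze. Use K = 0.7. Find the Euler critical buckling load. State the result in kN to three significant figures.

P_cr ≈ 191 kN

Inner diameter d_i = 62.1 − 2×7.6 = 46.90 mm
I = π(d_o⁴ − d_i⁴)/64 = π(62.1⁴ − 46.90⁴)/64 = 4.925×10^5 mm⁴
I = 4.925×10^5 mm⁴ = 4.925×10^-7 m⁴
Effective length L_e = K·L = 0.7 × 2.36 = 1.652 m
P_cr = π²EI / L_e² = π² × 107×10⁹ × 4.925×10^-7 / 1.652² = 1.906×10^5 N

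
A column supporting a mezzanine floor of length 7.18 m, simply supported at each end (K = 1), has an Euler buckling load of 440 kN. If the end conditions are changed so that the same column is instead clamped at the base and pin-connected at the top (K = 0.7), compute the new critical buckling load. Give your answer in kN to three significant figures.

P_cr ≈ 898 kN

P_cr ∝ 1/K², so P_cr,new = P_cr,old × (K_old/K_new)² = 440 × (1/0.7)²
= 440 × 2.041 = 898 kN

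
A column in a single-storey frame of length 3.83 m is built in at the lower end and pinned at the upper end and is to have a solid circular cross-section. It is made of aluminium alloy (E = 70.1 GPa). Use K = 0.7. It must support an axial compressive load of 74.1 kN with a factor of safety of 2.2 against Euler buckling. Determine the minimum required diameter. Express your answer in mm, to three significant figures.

Required P_cr = n·P = 2.2 × 74.1 = 163.0 kN
L_e = K·L = 0.7 × 3.83 = 2.681 m
Required I = P_cr·L_e²/(π²E) = 1.630×10^5 × 2.681² / (π² × 7.01×10^10) = 1.694×10^-6 m⁴
I_req = 1.694×10^6 mm⁴
Solid circle: I = πd⁴/64  ⇒  d = (64I/π)^(1/4) = (64×1.694×10^6/π)^(1/4) = 76.6 mm

d ≈ 76.6 mm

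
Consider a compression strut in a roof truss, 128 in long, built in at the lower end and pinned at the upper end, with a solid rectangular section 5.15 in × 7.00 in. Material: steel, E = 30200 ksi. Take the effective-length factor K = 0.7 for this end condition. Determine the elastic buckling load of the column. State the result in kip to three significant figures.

Buckling occurs about the weak axis: I_min = h·b³/12 with b = 5.15 in (the shorter side).
I_min = 7.00×5.15³/12 = 79.68 in⁴
Effective length L_e = K·L = 0.7 × 128 = 89.60 in
P_cr = π²EI / L_e² = π² × 30200×10³ × 79.68 / 89.60² = 2.958×10^6 lb

P_cr ≈ 2960 kip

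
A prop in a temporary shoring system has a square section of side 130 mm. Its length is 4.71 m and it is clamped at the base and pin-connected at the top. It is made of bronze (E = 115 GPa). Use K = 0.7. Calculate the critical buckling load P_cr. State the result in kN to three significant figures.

P_cr ≈ 2490 kN

I = a⁴/12 = 130⁴/12 = 2.380×10^7 mm⁴
I = 2.380×10^7 mm⁴ = 2.380×10^-5 m⁴
Effective length L_e = K·L = 0.7 × 4.71 = 3.297 m
P_cr = π²EI / L_e² = π² × 115×10⁹ × 2.380×10^-5 / 3.297² = 2.485×10^6 N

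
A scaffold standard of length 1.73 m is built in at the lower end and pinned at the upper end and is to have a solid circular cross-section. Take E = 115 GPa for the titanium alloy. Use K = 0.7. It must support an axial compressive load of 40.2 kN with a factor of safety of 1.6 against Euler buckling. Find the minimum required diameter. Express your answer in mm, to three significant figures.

d ≈ 36.1 mm

Required P_cr = n·P = 1.6 × 40.2 = 64.32 kN
L_e = K·L = 0.7 × 1.73 = 1.211 m
Required I = P_cr·L_e²/(π²E) = 6.432×10^4 × 1.211² / (π² × 1.15×10^11) = 8.311×10^-8 m⁴
I_req = 8.311×10^4 mm⁴
Solid circle: I = πd⁴/64  ⇒  d = (64I/π)^(1/4) = (64×8.311×10^4/π)^(1/4) = 36.1 mm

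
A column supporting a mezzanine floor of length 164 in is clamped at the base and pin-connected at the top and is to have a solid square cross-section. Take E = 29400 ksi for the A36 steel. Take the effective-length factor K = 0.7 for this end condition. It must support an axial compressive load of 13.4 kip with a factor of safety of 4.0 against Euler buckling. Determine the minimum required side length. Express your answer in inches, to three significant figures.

a ≈ 2.32 in

Required P_cr = n·P = 4.0 × 13.4 = 53.60 kip
L_e = K·L = 0.7 × 164 = 114.8 in
Required I = P_cr·L_e²/(π²E) = 5.360×10^4 × 114.8² / (π² × 2.94×10^7) = 2.434 in⁴
Solid square: I = a⁴/12  ⇒  a = (12I)^(1/4) = (12×2.434)^(1/4) = 2.32 in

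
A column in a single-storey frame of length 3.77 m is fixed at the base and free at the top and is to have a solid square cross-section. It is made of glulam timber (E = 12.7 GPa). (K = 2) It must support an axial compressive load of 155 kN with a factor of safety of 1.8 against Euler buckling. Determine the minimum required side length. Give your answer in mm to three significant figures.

Required P_cr = n·P = 1.8 × 155 = 279.0 kN
L_e = K·L = 2 × 3.77 = 7.540 m
Required I = P_cr·L_e²/(π²E) = 2.790×10^5 × 7.540² / (π² × 1.27×10^10) = 1.265×10^-4 m⁴
I_req = 1.265×10^8 mm⁴
Solid square: I = a⁴/12  ⇒  a = (12I)^(1/4) = (12×1.265×10^8)^(1/4) = 197 mm

a ≈ 197 mm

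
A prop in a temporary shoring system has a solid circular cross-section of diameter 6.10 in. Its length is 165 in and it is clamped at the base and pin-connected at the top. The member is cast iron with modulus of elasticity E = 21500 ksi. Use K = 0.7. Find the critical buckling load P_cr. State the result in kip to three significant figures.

P_cr ≈ 1080 kip

I = πd⁴/64 = π×6.10⁴/64 = 67.97 in⁴
Effective length L_e = K·L = 0.7 × 165 = 115.5 in
P_cr = π²EI / L_e² = π² × 21500×10³ × 67.97 / 115.5² = 1.081×10^6 lb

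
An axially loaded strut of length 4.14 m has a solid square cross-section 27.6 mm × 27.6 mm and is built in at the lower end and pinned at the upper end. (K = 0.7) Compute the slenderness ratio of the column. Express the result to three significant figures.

For a square r = a/√12 = 27.6/√12 = 7.967 mm
L_e = K·L = 0.7 × 4.14 m = 2.898 m = 2898.0 mm
λ = L_e / r_min = 2898.0 / 7.967 = 364

λ ≈ 364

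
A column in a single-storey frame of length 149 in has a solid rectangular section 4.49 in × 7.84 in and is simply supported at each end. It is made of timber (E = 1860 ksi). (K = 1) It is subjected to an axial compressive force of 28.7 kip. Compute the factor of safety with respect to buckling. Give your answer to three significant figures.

n ≈ 1.70

Buckling occurs about the weak axis: I_min = h·b³/12 with b = 4.49 in (the shorter side).
I_min = 7.84×4.49³/12 = 59.14 in⁴
Effective length L_e = K·L = 1 × 149 = 149.0 in
P_cr = π²EI / L_e² = π² × 1860×10³ × 59.14 / 149.0² = 4.890×10^4 lb
Factor of safety n = P_cr / P = 48.901 / 28.7 = 1.70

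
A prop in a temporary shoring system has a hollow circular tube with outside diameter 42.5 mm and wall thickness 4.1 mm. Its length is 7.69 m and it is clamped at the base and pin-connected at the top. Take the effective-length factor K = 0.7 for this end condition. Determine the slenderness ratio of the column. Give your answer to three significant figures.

λ ≈ 394

Inner diameter d_i = 42.5 − 2×4.1 = 34.30 mm
I = π(d_o⁴ − d_i⁴)/64 = π(42.5⁴ − 34.30⁴)/64 = 9.221×10^4 mm⁴
A = 494.6 mm²;  r_min = √(I/A) = √(9.221×10^4/494.6) = 13.65 mm
L_e = K·L = 0.7 × 7.69 m = 5.383 m = 5383.0 mm
λ = L_e / r_min = 5383.0 / 13.65 = 394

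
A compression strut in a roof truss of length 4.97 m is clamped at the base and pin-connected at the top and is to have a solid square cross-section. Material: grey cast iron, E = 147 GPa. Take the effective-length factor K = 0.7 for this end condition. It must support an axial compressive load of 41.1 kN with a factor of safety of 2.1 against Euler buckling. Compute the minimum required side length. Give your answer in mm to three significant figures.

Required P_cr = n·P = 2.1 × 41.1 = 86.31 kN
L_e = K·L = 0.7 × 4.97 = 3.479 m
Required I = P_cr·L_e²/(π²E) = 8.631×10^4 × 3.479² / (π² × 1.47×10^11) = 7.200×10^-7 m⁴
I_req = 7.200×10^5 mm⁴
Solid square: I = a⁴/12  ⇒  a = (12I)^(1/4) = (12×7.200×10^5)^(1/4) = 54.2 mm

a ≈ 54.2 mm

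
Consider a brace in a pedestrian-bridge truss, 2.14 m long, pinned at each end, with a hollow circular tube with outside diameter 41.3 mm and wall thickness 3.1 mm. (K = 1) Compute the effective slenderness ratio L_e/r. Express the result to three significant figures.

Inner diameter d_i = 41.3 − 2×3.1 = 35.10 mm
I = π(d_o⁴ − d_i⁴)/64 = π(41.3⁴ − 35.10⁴)/64 = 6.831×10^4 mm⁴
A = 372.0 mm²;  r_min = √(I/A) = √(6.831×10^4/372.0) = 13.55 mm
L_e = K·L = 1 × 2.14 m = 2.140 m = 2140.0 mm
λ = L_e / r_min = 2140.0 / 13.55 = 158

λ ≈ 158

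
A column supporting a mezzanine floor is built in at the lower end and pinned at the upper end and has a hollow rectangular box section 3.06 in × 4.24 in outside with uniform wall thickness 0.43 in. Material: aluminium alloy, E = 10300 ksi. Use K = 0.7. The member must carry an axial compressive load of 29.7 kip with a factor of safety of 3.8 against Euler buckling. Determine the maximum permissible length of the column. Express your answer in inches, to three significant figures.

L_max ≈ 114 in

Inner dimensions: h_i = 4.24 − 2×0.43 = 3.380 in, b_i = 3.06 − 2×0.43 = 2.200 in
Weak-axis I_min = (h_o·b_o³ − h_i·b_i³)/12 with b_o = 3.06, b_i = 2.200 in (shorter outer/inner sides).
I_min = (4.24×3.06³ − 3.380×2.200³)/12 = 7.125 in⁴
Required critical load P_cr = n·P = 3.8 × 29.7 = 112.9 kip = 1.129×10^5 lb
From P_cr = π²EI/(K·L)²:  L = (1/K)·√(π²EI/P_cr) = (1/0.7)·√(π²×1.03×10^7×7.125/1.129×10^5)
L = 114 in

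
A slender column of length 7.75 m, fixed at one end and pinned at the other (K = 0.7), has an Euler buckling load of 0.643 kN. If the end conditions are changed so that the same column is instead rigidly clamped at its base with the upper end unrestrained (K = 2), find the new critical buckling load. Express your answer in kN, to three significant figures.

P_cr ≈ 0.0788 kN

P_cr ∝ 1/K², so P_cr,new = P_cr,old × (K_old/K_new)² = 0.643 × (0.7/2)²
= 0.643 × 0.1225 = 0.0788 kN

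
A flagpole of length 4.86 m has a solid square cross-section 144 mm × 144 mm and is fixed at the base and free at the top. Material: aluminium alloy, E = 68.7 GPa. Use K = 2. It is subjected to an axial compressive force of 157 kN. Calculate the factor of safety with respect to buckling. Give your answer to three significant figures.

I = a⁴/12 = 144⁴/12 = 3.583×10^7 mm⁴
I = 3.583×10^7 mm⁴ = 3.583×10^-5 m⁴
Effective length L_e = K·L = 2 × 4.86 = 9.720 m
P_cr = π²EI / L_e² = π² × 68.7×10⁹ × 3.583×10^-5 / 9.720² = 2.572×10^5 N
Factor of safety n = P_cr / P = 257.15 / 157 = 1.64

n ≈ 1.64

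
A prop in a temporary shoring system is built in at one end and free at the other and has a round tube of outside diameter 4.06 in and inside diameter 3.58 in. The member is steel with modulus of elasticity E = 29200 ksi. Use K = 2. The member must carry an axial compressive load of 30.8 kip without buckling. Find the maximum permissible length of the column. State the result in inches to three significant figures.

L_max ≈ 111 in

d_o = 4.06 in, d_i = 3.58 in
I = π(d_o⁴ − d_i⁴)/64 = π(4.06⁴ − 3.580⁴)/64 = 5.274 in⁴
At the buckling limit P_cr = P = 3.080×10^4 lb
From P_cr = π²EI/(K·L)²:  L = (1/K)·√(π²EI/P_cr) = (1/2)·√(π²×2.92×10^7×5.274/3.080×10^4)
L = 111 in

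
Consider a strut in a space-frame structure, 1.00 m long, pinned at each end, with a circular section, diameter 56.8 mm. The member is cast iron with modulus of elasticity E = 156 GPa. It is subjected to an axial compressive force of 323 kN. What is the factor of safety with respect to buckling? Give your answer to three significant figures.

n ≈ 2.44

I = πd⁴/64 = π×56.8⁴/64 = 5.109×10^5 mm⁴
I = 5.109×10^5 mm⁴ = 5.109×10^-7 m⁴
Effective length L_e = K·L = 1 × 1.00 = 1.000 m
P_cr = π²EI / L_e² = π² × 156×10⁹ × 5.109×10^-7 / 1.000² = 7.867×10^5 N
Factor of safety n = P_cr / P = 786.66 / 323 = 2.44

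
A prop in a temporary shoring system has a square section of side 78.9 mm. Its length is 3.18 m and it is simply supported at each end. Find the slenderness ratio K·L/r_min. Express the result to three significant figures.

For a square r = a/√12 = 78.9/√12 = 22.78 mm
L_e = K·L = 1 × 3.18 m = 3.180 m = 3180.0 mm
λ = L_e / r_min = 3180.0 / 22.78 = 140

λ ≈ 140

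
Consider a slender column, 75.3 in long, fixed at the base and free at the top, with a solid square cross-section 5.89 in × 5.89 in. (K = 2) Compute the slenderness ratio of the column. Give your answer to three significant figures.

I = a⁴/12 = 5.89⁴/12 = 100.3 in⁴
A = 34.69 in²;  r_min = √(I/A) = √(100.3/34.69) = 1.700 in
L_e = K·L = 2 × 75.3 = 150.6 in
λ = L_e / r_min = 150.60 / 1.700 = 88.6

λ ≈ 88.6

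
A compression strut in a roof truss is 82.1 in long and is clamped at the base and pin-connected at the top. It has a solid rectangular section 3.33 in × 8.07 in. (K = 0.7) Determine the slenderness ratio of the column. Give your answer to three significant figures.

For a rectangle r_min = b/√12 = 3.33/√12 = 0.9613 in
L_e = K·L = 0.7 × 82.1 = 57.47 in
λ = L_e / r_min = 57.470 / 0.9613 = 59.8

λ ≈ 59.8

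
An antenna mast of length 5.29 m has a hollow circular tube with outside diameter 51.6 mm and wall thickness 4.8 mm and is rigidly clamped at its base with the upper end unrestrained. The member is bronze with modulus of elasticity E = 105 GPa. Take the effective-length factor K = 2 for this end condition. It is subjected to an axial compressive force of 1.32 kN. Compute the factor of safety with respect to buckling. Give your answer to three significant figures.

n ≈ 1.37

Inner diameter d_i = 51.6 − 2×4.8 = 42.00 mm
I = π(d_o⁴ − d_i⁴)/64 = π(51.6⁴ − 42.00⁴)/64 = 1.952×10^5 mm⁴
I = 1.952×10^5 mm⁴ = 1.952×10^-7 m⁴
Effective length L_e = K·L = 2 × 5.29 = 10.58 m
P_cr = π²EI / L_e² = π² × 105×10⁹ × 1.952×10^-7 / 10.58² = 1.808×10^3 N
Factor of safety n = P_cr / P = 1.8076 / 1.32 = 1.37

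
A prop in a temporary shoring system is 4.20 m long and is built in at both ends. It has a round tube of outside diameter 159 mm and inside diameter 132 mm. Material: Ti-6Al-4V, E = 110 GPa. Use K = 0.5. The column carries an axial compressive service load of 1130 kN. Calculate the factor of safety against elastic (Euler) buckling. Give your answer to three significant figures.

d_o = 159 mm, d_i = 132 mm
I = π(d_o⁴ − d_i⁴)/64 = π(159⁴ − 132.0⁴)/64 = 1.647×10^7 mm⁴
I = 1.647×10^7 mm⁴ = 1.647×10^-5 m⁴
Effective length L_e = K·L = 0.5 × 4.20 = 2.100 m
P_cr = π²EI / L_e² = π² × 110×10⁹ × 1.647×10^-5 / 2.100² = 4.055×10^6 N
Factor of safety n = P_cr / P = 4054.7 / 1130 = 3.59

n ≈ 3.59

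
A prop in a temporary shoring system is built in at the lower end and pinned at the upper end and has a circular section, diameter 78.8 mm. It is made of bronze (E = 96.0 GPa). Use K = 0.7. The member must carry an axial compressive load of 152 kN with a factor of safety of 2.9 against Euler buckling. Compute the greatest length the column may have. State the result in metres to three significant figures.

L_max ≈ 2.88 m

I = πd⁴/64 = π×78.8⁴/64 = 1.893×10^6 mm⁴
I = 1.893×10^-6 m⁴
Required critical load P_cr = n·P = 2.9 × 152 = 440.8 kN = 4.408×10^5 N
From P_cr = π²EI/(K·L)²:  L = (1/K)·√(π²EI/P_cr) = (1/0.7)·√(π²×9.60×10^10×1.893×10^-6/4.408×10^5)
L = 2.88 m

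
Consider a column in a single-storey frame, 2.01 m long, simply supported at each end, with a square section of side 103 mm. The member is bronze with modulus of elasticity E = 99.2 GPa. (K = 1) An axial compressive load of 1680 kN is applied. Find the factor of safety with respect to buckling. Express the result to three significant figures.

I = a⁴/12 = 103⁴/12 = 9.379×10^6 mm⁴
I = 9.379×10^6 mm⁴ = 9.379×10^-6 m⁴
Effective length L_e = K·L = 1 × 2.01 = 2.010 m
P_cr = π²EI / L_e² = π² × 99.2×10⁹ × 9.379×10^-6 / 2.010² = 2.273×10^6 N
Factor of safety n = P_cr / P = 2272.9 / 1680 = 1.35

n ≈ 1.35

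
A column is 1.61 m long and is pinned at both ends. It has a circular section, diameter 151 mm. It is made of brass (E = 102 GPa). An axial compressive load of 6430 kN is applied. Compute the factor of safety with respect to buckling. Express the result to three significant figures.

I = πd⁴/64 = π×151⁴/64 = 2.552×10^7 mm⁴
I = 2.552×10^7 mm⁴ = 2.552×10^-5 m⁴
Effective length L_e = K·L = 1 × 1.61 = 1.610 m
P_cr = π²EI / L_e² = π² × 102×10⁹ × 2.552×10^-5 / 1.610² = 9.911×10^6 N
Factor of safety n = P_cr / P = 9911.2 / 6430 = 1.54

n ≈ 1.54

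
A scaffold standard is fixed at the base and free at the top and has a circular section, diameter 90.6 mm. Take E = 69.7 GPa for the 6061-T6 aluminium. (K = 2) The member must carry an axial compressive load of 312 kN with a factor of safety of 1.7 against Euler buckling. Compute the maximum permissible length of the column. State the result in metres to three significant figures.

L_max ≈ 1.04 m

I = πd⁴/64 = π×90.6⁴/64 = 3.307×10^6 mm⁴
I = 3.307×10^-6 m⁴
Required critical load P_cr = n·P = 1.7 × 312 = 530.4 kN = 5.304×10^5 N
From P_cr = π²EI/(K·L)²:  L = (1/K)·√(π²EI/P_cr) = (1/2)·√(π²×6.97×10^10×3.307×10^-6/5.304×10^5)
L = 1.04 m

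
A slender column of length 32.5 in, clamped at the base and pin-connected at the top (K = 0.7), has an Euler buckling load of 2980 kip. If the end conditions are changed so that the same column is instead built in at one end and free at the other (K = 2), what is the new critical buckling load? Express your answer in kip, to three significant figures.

P_cr ≈ 365 kip

P_cr ∝ 1/K², so P_cr,new = P_cr,old × (K_old/K_new)² = 2980 × (0.7/2)²
= 2980 × 0.1225 = 365 kip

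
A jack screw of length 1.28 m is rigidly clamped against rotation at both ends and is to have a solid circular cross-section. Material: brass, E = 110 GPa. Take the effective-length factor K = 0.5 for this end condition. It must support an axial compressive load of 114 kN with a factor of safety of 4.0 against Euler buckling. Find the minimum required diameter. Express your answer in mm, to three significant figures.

Required P_cr = n·P = 4.0 × 114 = 456.0 kN
L_e = K·L = 0.5 × 1.28 = 0.6400 m
Required I = P_cr·L_e²/(π²E) = 4.560×10^5 × 0.6400² / (π² × 1.10×10^11) = 1.720×10^-7 m⁴
I_req = 1.720×10^5 mm⁴
Solid circle: I = πd⁴/64  ⇒  d = (64I/π)^(1/4) = (64×1.720×10^5/π)^(1/4) = 43.3 mm

d ≈ 43.3 mm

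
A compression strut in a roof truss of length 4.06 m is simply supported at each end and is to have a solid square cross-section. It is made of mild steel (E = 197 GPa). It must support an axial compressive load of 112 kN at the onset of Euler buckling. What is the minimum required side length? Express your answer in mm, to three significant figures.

a ≈ 58.1 mm

L_e = K·L = 1 × 4.06 = 4.060 m
Required I = P_cr·L_e²/(π²E) = 1.120×10^5 × 4.060² / (π² × 1.97×10^11) = 9.495×10^-7 m⁴
I_req = 9.495×10^5 mm⁴
Solid square: I = a⁴/12  ⇒  a = (12I)^(1/4) = (12×9.495×10^5)^(1/4) = 58.1 mm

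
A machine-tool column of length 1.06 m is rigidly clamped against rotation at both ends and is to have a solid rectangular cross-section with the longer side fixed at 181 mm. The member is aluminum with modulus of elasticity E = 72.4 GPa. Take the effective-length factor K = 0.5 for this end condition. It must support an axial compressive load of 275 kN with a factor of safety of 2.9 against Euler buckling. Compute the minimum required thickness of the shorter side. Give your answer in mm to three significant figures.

Required P_cr = n·P = 2.9 × 275 = 797.5 kN
L_e = K·L = 0.5 × 1.06 = 0.5300 m
Required I = P_cr·L_e²/(π²E) = 7.975×10^5 × 0.5300² / (π² × 7.24×10^10) = 3.135×10^-7 m⁴
I_req = 3.135×10^5 mm⁴
Rectangle, weak axis: I_min = h·b³/12 with h = 181 mm fixed  ⇒  b = (12I/h)^(1/3) = 27.5 mm

b ≈ 27.5 mm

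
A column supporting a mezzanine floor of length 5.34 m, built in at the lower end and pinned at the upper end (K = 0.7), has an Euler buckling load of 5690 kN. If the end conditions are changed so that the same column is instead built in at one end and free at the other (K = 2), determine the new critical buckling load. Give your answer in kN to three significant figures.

P_cr ≈ 697 kN

P_cr ∝ 1/K², so P_cr,new = P_cr,old × (K_old/K_new)² = 5690 × (0.7/2)²
= 5690 × 0.1225 = 697 kN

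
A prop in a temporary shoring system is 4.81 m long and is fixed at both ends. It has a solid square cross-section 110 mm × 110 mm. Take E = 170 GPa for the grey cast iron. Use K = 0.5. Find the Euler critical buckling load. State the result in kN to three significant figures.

P_cr ≈ 3540 kN

I = a⁴/12 = 110⁴/12 = 1.220×10^7 mm⁴
I = 1.220×10^7 mm⁴ = 1.220×10^-5 m⁴
Effective length L_e = K·L = 0.5 × 4.81 = 2.405 m
P_cr = π²EI / L_e² = π² × 170×10⁹ × 1.220×10^-5 / 2.405² = 3.539×10^6 N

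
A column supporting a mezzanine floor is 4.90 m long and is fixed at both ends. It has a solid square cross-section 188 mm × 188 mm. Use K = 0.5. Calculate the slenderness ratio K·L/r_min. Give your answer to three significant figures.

I = a⁴/12 = 188⁴/12 = 1.041×10^8 mm⁴
A = 3.534×10^4 mm²;  r_min = √(I/A) = √(1.041×10^8/3.534×10^4) = 54.27 mm
L_e = K·L = 0.5 × 4.90 m = 2.450 m = 2450.0 mm
λ = L_e / r_min = 2450.0 / 54.27 = 45.1

λ ≈ 45.1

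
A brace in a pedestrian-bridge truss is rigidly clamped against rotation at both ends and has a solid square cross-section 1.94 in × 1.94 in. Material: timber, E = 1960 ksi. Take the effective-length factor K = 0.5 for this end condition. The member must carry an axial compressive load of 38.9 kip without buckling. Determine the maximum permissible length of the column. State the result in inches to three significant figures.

L_max ≈ 48.5 in

I = a⁴/12 = 1.94⁴/12 = 1.180 in⁴
At the buckling limit P_cr = P = 3.890×10^4 lb
From P_cr = π²EI/(K·L)²:  L = (1/K)·√(π²EI/P_cr) = (1/0.5)·√(π²×1.96×10^6×1.180/3.890×10^4)
L = 48.5 in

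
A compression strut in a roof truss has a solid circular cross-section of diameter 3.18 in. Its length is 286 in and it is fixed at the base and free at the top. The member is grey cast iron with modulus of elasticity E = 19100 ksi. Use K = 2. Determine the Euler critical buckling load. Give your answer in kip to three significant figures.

I = πd⁴/64 = π×3.18⁴/64 = 5.020 in⁴
Effective length L_e = K·L = 2 × 286 = 572.0 in
P_cr = π²EI / L_e² = π² × 19100×10³ × 5.020 / 572.0² = 2.892×10^3 lb

P_cr ≈ 2.89 kip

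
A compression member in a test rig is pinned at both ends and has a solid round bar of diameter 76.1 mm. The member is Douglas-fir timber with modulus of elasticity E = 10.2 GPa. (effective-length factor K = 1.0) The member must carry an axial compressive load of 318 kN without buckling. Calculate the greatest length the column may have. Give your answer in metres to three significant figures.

I = πd⁴/64 = π×76.1⁴/64 = 1.646×10^6 mm⁴
I = 1.646×10^-6 m⁴
At the buckling limit P_cr = P = 3.180×10^5 N
From P_cr = π²EI/(K·L)²:  L = (1/K)·√(π²EI/P_cr) = (1/1)·√(π²×1.02×10^10×1.646×10^-6/3.180×10^5)
L = 0.722 m

L_max ≈ 0.722 m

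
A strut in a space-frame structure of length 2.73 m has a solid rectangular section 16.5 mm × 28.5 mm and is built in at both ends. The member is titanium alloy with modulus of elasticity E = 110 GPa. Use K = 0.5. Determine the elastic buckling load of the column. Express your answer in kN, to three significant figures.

P_cr ≈ 6.22 kN

Buckling occurs about the weak axis: I_min = h·b³/12 with b = 16.5 mm (the shorter side).
I_min = 28.5×16.5³/12 = 1.067×10^4 mm⁴
I = 1.067×10^4 mm⁴ = 1.067×10^-8 m⁴
Effective length L_e = K·L = 0.5 × 2.73 = 1.365 m
P_cr = π²EI / L_e² = π² × 110×10⁹ × 1.067×10^-8 / 1.365² = 6.216×10^3 N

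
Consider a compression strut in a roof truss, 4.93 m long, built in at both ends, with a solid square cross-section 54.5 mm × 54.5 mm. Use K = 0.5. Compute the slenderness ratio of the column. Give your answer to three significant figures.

λ ≈ 157

For a square r = a/√12 = 54.5/√12 = 15.73 mm
L_e = K·L = 0.5 × 4.93 m = 2.465 m = 2465.0 mm
λ = L_e / r_min = 2465.0 / 15.73 = 157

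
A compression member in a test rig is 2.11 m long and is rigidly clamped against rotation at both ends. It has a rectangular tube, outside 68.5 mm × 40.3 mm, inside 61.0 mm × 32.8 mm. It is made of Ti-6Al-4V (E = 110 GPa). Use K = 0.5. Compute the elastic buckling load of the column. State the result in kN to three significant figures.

P_cr ≈ 189 kN

Weak-axis I_min = (h_o·b_o³ − h_i·b_i³)/12 with b_o = 40.3, b_i = 32.80 mm (shorter outer/inner sides).
I_min = (68.5×40.3³ − 61.00×32.80³)/12 = 1.942×10^5 mm⁴
I = 1.942×10^5 mm⁴ = 1.942×10^-7 m⁴
Effective length L_e = K·L = 0.5 × 2.11 = 1.055 m
P_cr = π²EI / L_e² = π² × 110×10⁹ × 1.942×10^-7 / 1.055² = 1.895×10^5 N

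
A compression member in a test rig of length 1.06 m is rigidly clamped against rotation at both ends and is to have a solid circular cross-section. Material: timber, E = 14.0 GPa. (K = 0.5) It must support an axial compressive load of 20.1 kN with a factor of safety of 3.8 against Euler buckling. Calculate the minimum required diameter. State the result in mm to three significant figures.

d ≈ 42.2 mm

Required P_cr = n·P = 3.8 × 20.1 = 76.38 kN
L_e = K·L = 0.5 × 1.06 = 0.5300 m
Required I = P_cr·L_e²/(π²E) = 7.638×10^4 × 0.5300² / (π² × 1.40×10^10) = 1.553×10^-7 m⁴
I_req = 1.553×10^5 mm⁴
Solid circle: I = πd⁴/64  ⇒  d = (64I/π)^(1/4) = (64×1.553×10^5/π)^(1/4) = 42.2 mm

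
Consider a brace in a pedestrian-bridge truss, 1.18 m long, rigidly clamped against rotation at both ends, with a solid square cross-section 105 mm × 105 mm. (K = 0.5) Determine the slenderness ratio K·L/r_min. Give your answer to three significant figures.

For a square r = a/√12 = 105/√12 = 30.31 mm
L_e = K·L = 0.5 × 1.18 m = 0.5900 m = 590.00 mm
λ = L_e / r_min = 590.00 / 30.31 = 19.5

λ ≈ 19.5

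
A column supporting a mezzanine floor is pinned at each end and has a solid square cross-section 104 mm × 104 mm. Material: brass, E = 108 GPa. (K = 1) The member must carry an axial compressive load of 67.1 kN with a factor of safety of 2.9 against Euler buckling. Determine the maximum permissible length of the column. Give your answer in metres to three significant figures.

L_max ≈ 7.31 m

I = a⁴/12 = 104⁴/12 = 9.749×10^6 mm⁴
I = 9.749×10^-6 m⁴
Required critical load P_cr = n·P = 2.9 × 67.1 = 194.6 kN = 1.946×10^5 N
From P_cr = π²EI/(K·L)²:  L = (1/K)·√(π²EI/P_cr) = (1/1)·√(π²×1.08×10^11×9.749×10^-6/1.946×10^5)
L = 7.31 m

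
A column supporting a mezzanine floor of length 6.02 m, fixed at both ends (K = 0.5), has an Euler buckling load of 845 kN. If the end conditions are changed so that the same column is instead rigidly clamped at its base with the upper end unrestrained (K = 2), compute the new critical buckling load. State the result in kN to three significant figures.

P_cr ∝ 1/K², so P_cr,new = P_cr,old × (K_old/K_new)² = 845 × (0.5/2)²
= 845 × 0.06250 = 52.8 kN

P_cr ≈ 52.8 kN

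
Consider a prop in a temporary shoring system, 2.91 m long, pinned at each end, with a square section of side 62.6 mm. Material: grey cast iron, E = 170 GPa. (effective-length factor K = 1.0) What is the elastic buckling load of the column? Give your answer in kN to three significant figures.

I = a⁴/12 = 62.6⁴/12 = 1.280×10^6 mm⁴
I = 1.280×10^6 mm⁴ = 1.280×10^-6 m⁴
Effective length L_e = K·L = 1 × 2.91 = 2.910 m
P_cr = π²EI / L_e² = π² × 170×10⁹ × 1.280×10^-6 / 2.910² = 2.536×10^5 N

P_cr ≈ 254 kN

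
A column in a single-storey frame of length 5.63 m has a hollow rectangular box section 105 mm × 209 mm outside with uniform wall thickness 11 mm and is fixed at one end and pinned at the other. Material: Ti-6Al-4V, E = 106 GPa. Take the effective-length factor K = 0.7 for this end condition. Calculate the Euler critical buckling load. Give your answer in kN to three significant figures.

P_cr ≈ 758 kN

Inner dimensions: h_i = 209 − 2×11 = 187.0 mm, b_i = 105 − 2×11 = 83.00 mm
Weak-axis I_min = (h_o·b_o³ − h_i·b_i³)/12 with b_o = 105, b_i = 83.00 mm (shorter outer/inner sides).
I_min = (209×105³ − 187.0×83.00³)/12 = 1.125×10^7 mm⁴
I = 1.125×10^7 mm⁴ = 1.125×10^-5 m⁴
Effective length L_e = K·L = 0.7 × 5.63 = 3.941 m
P_cr = π²EI / L_e² = π² × 106×10⁹ × 1.125×10^-5 / 3.941² = 7.579×10^5 N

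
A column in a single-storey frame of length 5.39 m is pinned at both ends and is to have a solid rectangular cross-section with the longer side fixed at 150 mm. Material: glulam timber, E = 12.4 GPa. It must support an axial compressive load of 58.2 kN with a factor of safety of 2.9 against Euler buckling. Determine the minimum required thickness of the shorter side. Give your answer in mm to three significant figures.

Required P_cr = n·P = 2.9 × 58.2 = 168.8 kN
L_e = K·L = 1 × 5.39 = 5.390 m
Required I = P_cr·L_e²/(π²E) = 1.688×10^5 × 5.390² / (π² × 1.24×10^10) = 4.007×10^-5 m⁴
I_req = 4.007×10^7 mm⁴
Rectangle, weak axis: I_min = h·b³/12 with h = 150 mm fixed  ⇒  b = (12I/h)^(1/3) = 147 mm

b ≈ 147 mm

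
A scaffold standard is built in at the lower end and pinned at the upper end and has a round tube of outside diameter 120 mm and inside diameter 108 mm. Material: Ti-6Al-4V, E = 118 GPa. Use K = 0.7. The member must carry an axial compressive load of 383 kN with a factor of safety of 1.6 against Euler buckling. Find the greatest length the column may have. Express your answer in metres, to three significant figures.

d_o = 120 mm, d_i = 108 mm
I = π(d_o⁴ − d_i⁴)/64 = π(120⁴ − 108.0⁴)/64 = 3.500×10^6 mm⁴
I = 3.500×10^-6 m⁴
Required critical load P_cr = n·P = 1.6 × 383 = 612.8 kN = 6.128×10^5 N
From P_cr = π²EI/(K·L)²:  L = (1/K)·√(π²EI/P_cr) = (1/0.7)·√(π²×1.18×10^11×3.500×10^-6/6.128×10^5)
L = 3.68 m

L_max ≈ 3.68 m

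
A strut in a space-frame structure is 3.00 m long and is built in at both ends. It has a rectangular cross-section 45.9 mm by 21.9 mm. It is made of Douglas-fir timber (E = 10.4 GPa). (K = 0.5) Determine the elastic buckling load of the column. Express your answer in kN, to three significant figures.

P_cr ≈ 1.83 kN

Buckling occurs about the weak axis: I_min = h·b³/12 with b = 21.9 mm (the shorter side).
I_min = 45.9×21.9³/12 = 4.018×10^4 mm⁴
I = 4.018×10^4 mm⁴ = 4.018×10^-8 m⁴
Effective length L_e = K·L = 0.5 × 3.00 = 1.500 m
P_cr = π²EI / L_e² = π² × 10.4×10⁹ × 4.018×10^-8 / 1.500² = 1.833×10^3 N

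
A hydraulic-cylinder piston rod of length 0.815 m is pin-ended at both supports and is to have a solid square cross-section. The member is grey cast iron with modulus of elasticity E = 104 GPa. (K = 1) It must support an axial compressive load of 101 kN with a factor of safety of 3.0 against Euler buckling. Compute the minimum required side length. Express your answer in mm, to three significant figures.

Required P_cr = n·P = 3.0 × 101 = 303.0 kN
L_e = K·L = 1 × 0.815 = 0.8150 m
Required I = P_cr·L_e²/(π²E) = 3.030×10^5 × 0.8150² / (π² × 1.04×10^11) = 1.961×10^-7 m⁴
I_req = 1.961×10^5 mm⁴
Solid square: I = a⁴/12  ⇒  a = (12I)^(1/4) = (12×1.961×10^5)^(1/4) = 39.2 mm

a ≈ 39.2 mm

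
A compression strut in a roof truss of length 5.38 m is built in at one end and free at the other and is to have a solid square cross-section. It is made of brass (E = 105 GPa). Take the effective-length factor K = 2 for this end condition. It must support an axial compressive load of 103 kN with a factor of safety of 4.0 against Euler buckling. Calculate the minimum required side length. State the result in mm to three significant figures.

Required P_cr = n·P = 4.0 × 103 = 412.0 kN
L_e = K·L = 2 × 5.38 = 10.76 m
Required I = P_cr·L_e²/(π²E) = 4.120×10^5 × 10.76² / (π² × 1.05×10^11) = 4.603×10^-5 m⁴
I_req = 4.603×10^7 mm⁴
Solid square: I = a⁴/12  ⇒  a = (12I)^(1/4) = (12×4.603×10^7)^(1/4) = 153 mm

a ≈ 153 mm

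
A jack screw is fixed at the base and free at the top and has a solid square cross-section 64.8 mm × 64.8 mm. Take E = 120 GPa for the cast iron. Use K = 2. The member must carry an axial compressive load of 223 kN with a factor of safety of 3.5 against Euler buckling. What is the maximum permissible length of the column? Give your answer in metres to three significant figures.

I = a⁴/12 = 64.8⁴/12 = 1.469×10^6 mm⁴
I = 1.469×10^-6 m⁴
Required critical load P_cr = n·P = 3.5 × 223 = 780.5 kN = 7.805×10^5 N
From P_cr = π²EI/(K·L)²:  L = (1/K)·√(π²EI/P_cr) = (1/2)·√(π²×1.20×10^11×1.469×10^-6/7.805×10^5)
L = 0.747 m

L_max ≈ 0.747 m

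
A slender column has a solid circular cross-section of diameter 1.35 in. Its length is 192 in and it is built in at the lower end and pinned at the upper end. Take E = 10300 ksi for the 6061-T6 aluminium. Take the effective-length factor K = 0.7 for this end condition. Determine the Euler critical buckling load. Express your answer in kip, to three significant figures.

P_cr ≈ 0.918 kip

I = πd⁴/64 = π×1.35⁴/64 = 0.1630 in⁴
Effective length L_e = K·L = 0.7 × 192 = 134.4 in
P_cr = π²EI / L_e² = π² × 10300×10³ × 0.1630 / 134.4² = 917.6 lb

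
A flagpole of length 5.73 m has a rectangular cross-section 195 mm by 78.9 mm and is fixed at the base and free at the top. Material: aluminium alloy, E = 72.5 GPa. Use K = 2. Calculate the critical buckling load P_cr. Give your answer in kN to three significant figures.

Buckling occurs about the weak axis: I_min = h·b³/12 with b = 78.9 mm (the shorter side).
I_min = 195×78.9³/12 = 7.981×10^6 mm⁴
I = 7.981×10^6 mm⁴ = 7.981×10^-6 m⁴
Effective length L_e = K·L = 2 × 5.73 = 11.46 m
P_cr = π²EI / L_e² = π² × 72.5×10⁹ × 7.981×10^-6 / 11.46² = 4.349×10^4 N

P_cr ≈ 43.5 kN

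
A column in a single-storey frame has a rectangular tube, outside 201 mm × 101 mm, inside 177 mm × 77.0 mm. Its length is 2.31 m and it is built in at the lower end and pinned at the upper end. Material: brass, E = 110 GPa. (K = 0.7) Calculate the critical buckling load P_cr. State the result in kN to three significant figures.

P_cr ≈ 4370 kN

Weak-axis I_min = (h_o·b_o³ − h_i·b_i³)/12 with b_o = 101, b_i = 77.00 mm (shorter outer/inner sides).
I_min = (201×101³ − 177.0×77.00³)/12 = 1.052×10^7 mm⁴
I = 1.052×10^7 mm⁴ = 1.052×10^-5 m⁴
Effective length L_e = K·L = 0.7 × 2.31 = 1.617 m
P_cr = π²EI / L_e² = π² × 110×10⁹ × 1.052×10^-5 / 1.617² = 4.370×10^6 N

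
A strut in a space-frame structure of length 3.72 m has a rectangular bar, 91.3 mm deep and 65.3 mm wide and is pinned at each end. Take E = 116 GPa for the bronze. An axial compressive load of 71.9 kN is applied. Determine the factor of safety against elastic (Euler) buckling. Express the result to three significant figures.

n ≈ 2.44

Buckling occurs about the weak axis: I_min = h·b³/12 with b = 65.3 mm (the shorter side).
I_min = 91.3×65.3³/12 = 2.119×10^6 mm⁴
I = 2.119×10^6 mm⁴ = 2.119×10^-6 m⁴
Effective length L_e = K·L = 1 × 3.72 = 3.720 m
P_cr = π²EI / L_e² = π² × 116×10⁹ × 2.119×10^-6 / 3.720² = 1.753×10^5 N
Factor of safety n = P_cr / P = 175.27 / 71.9 = 2.44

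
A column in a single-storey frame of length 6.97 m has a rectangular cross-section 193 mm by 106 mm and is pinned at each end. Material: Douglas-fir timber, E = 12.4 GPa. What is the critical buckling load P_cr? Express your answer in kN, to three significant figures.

Buckling occurs about the weak axis: I_min = h·b³/12 with b = 106 mm (the shorter side).
I_min = 193×106³/12 = 1.916×10^7 mm⁴
I = 1.916×10^7 mm⁴ = 1.916×10^-5 m⁴
Effective length L_e = K·L = 1 × 6.97 = 6.970 m
P_cr = π²EI / L_e² = π² × 12.4×10⁹ × 1.916×10^-5 / 6.970² = 4.826×10^4 N

P_cr ≈ 48.3 kN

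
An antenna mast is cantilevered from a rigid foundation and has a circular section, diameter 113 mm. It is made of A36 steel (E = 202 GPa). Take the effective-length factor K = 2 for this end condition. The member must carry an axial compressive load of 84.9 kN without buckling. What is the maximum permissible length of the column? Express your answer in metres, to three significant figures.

L_max ≈ 6.85 m

I = πd⁴/64 = π×113⁴/64 = 8.004×10^6 mm⁴
I = 8.004×10^-6 m⁴
At the buckling limit P_cr = P = 8.490×10^4 N
From P_cr = π²EI/(K·L)²:  L = (1/K)·√(π²EI/P_cr) = (1/2)·√(π²×2.02×10^11×8.004×10^-6/8.490×10^4)
L = 6.85 m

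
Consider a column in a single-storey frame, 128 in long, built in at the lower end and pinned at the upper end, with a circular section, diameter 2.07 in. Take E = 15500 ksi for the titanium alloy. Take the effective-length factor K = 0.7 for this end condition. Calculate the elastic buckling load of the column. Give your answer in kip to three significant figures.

I = πd⁴/64 = π×2.07⁴/64 = 0.9013 in⁴
Effective length L_e = K·L = 0.7 × 128 = 89.60 in
P_cr = π²EI / L_e² = π² × 15500×10³ × 0.9013 / 89.60² = 1.717×10^4 lb

P_cr ≈ 17.2 kip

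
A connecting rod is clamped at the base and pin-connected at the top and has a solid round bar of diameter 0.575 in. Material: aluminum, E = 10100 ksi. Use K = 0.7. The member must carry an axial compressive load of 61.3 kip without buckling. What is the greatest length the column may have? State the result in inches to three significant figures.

L_max ≈ 4.22 in

I = πd⁴/64 = π×0.575⁴/64 = 5.366×10^-3 in⁴
At the buckling limit P_cr = P = 6.130×10^4 lb
From P_cr = π²EI/(K·L)²:  L = (1/K)·√(π²EI/P_cr) = (1/0.7)·√(π²×1.01×10^7×5.366×10^-3/6.130×10^4)
L = 4.22 in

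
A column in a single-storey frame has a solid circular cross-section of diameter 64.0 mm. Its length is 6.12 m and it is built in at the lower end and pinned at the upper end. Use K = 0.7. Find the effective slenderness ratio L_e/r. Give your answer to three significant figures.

I = πd⁴/64 = π×64.0⁴/64 = 8.235×10^5 mm⁴
A = 3.217×10^3 mm²;  r_min = √(I/A) = √(8.235×10^5/3.217×10^3) = 16.00 mm
L_e = K·L = 0.7 × 6.12 m = 4.284 m = 4284.0 mm
λ = L_e / r_min = 4284.0 / 16.00 = 268

λ ≈ 268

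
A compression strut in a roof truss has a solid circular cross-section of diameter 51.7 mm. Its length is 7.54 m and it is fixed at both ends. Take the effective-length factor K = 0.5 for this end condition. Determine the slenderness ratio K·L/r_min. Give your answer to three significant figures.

λ ≈ 292

I = πd⁴/64 = π×51.7⁴/64 = 3.507×10^5 mm⁴
A = 2.099×10^3 mm²;  r_min = √(I/A) = √(3.507×10^5/2.099×10^3) = 12.92 mm
L_e = K·L = 0.5 × 7.54 m = 3.770 m = 3770.0 mm
λ = L_e / r_min = 3770.0 / 12.92 = 292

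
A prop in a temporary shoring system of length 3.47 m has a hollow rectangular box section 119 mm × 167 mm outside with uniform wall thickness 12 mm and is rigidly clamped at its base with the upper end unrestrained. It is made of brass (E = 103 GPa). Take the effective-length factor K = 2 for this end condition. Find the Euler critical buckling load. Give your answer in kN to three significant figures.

P_cr ≈ 279 kN

Inner dimensions: h_i = 167 − 2×12 = 143.0 mm, b_i = 119 − 2×12 = 95.00 mm
Weak-axis I_min = (h_o·b_o³ − h_i·b_i³)/12 with b_o = 119, b_i = 95.00 mm (shorter outer/inner sides).
I_min = (167×119³ − 143.0×95.00³)/12 = 1.323×10^7 mm⁴
I = 1.323×10^7 mm⁴ = 1.323×10^-5 m⁴
Effective length L_e = K·L = 2 × 3.47 = 6.940 m
P_cr = π²EI / L_e² = π² × 103×10⁹ × 1.323×10^-5 / 6.940² = 2.793×10^5 N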